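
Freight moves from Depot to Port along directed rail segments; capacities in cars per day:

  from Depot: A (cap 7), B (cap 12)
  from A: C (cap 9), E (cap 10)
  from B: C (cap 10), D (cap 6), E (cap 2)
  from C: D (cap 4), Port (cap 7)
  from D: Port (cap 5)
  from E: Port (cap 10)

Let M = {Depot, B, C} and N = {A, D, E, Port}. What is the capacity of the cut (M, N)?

26

Edges leaving {Depot, B, C}: Depot→A (7), B→D (6), B→E (2), C→D (4), C→Port (7).
Cut capacity = 7 + 6 + 2 + 4 + 7 = 26.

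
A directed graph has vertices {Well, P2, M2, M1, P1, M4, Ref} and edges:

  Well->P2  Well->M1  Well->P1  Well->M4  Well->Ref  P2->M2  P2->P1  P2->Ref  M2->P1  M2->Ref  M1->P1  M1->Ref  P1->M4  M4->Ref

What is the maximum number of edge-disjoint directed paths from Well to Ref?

4

Assign every edge capacity 1; by Menger, the answer equals the max flow.
Path Well→Ref (+1); total 1.
Path Well→P2→Ref (+1); total 2.
Path Well→M1→Ref (+1); total 3.
Path Well→M4→Ref (+1); total 4.
No residual Well→Ref path; max flow = 4.
Certifying cut of size 4: {M4→Ref, Well→M1, Well→P2, Well→Ref}.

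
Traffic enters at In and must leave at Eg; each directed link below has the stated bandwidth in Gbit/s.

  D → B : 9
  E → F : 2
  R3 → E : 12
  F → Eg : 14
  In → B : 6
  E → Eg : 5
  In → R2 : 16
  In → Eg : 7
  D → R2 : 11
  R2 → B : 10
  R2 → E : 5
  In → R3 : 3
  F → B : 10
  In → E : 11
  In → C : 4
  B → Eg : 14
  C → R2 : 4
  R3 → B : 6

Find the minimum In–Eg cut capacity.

28

Augment In→Eg: bottleneck 7, flow now 7.
Augment In→E→Eg: bottleneck 5, flow now 12.
Augment In→B→Eg: bottleneck 6, flow now 18.
Augment In→R3→B→Eg: bottleneck 3, flow now 21.
Augment In→R2→B→Eg: bottleneck 5, flow now 26.
Augment In→E→F→Eg: bottleneck 2, flow now 28.
No augmenting path remains; maximum flow = 28.
By max-flow min-cut, the minimum cut capacity equals the max flow.
In the residual graph, reachable from In: {In, C, R3, R2, E, B}.
Min-cut edges: In→Eg (7), E→F (2), E→Eg (5), B→Eg (14); capacity 7 + 2 + 5 + 14 = 28.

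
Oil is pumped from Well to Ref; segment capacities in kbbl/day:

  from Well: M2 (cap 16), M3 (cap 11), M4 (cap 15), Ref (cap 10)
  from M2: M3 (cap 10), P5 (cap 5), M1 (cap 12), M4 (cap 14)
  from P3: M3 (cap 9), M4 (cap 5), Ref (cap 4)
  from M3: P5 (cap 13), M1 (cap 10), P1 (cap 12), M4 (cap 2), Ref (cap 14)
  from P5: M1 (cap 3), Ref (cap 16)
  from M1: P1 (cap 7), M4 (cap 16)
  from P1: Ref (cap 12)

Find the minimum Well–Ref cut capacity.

37

Augment Well→Ref: bottleneck 10, flow now 10.
Augment Well→M3→Ref: bottleneck 11, flow now 21.
Augment Well→M2→M3→Ref: bottleneck 3, flow now 24.
Augment Well→M2→P5→Ref: bottleneck 5, flow now 29.
Augment Well→M2→M3→P5→Ref: bottleneck 7, flow now 36.
Augment Well→M2→M1→P1→Ref: bottleneck 1, flow now 37.
No augmenting path remains; maximum flow = 37.
By max-flow min-cut, the minimum cut capacity equals the max flow.
In the residual graph, reachable from Well: {Well, M4}.
Min-cut edges: Well→M2 (16), Well→M3 (11), Well→Ref (10); capacity 16 + 11 + 10 = 37.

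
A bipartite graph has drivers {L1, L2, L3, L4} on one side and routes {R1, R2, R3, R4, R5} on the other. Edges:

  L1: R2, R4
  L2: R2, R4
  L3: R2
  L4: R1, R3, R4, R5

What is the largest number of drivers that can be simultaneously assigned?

Unit-capacity flow: source→left, listed edges, right→sink; max matching = max flow.
Augmenting path L1→R2 (+1); matched 1.
Augmenting path L2→R4 (+1); matched 2.
Augmenting path L4→R1 (+1); matched 3.
No augmenting path remains; maximum matching = 3.
König certificate: {L4, R2, R4} is a vertex cover of size 3 (every listed pair touches it), so no matching can be larger.

3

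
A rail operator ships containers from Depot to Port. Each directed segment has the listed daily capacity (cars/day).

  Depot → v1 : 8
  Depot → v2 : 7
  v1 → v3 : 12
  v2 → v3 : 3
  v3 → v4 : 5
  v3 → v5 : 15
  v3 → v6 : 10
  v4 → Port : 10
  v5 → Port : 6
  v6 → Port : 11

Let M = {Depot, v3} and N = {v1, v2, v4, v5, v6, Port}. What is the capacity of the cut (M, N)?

Edges leaving {Depot, v3}: Depot→v1 (8), Depot→v2 (7), v3→v4 (5), v3→v5 (15), v3→v6 (10).
Cut capacity = 8 + 7 + 5 + 15 + 10 = 45.

45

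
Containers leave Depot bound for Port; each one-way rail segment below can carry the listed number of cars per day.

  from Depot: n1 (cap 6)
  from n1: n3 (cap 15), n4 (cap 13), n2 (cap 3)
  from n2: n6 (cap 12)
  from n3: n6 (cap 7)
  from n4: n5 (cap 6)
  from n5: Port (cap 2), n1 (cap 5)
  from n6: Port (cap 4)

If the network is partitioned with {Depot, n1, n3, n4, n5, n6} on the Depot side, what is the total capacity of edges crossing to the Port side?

Edges leaving {Depot, n1, n3, n4, n5, n6}: n1→n2 (3), n5→Port (2), n6→Port (4).
Cut capacity = 3 + 2 + 4 = 9.

9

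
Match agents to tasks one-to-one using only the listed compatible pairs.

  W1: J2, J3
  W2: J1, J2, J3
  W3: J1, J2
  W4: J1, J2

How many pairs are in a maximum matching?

Unit-capacity flow: source→left, listed edges, right→sink; max matching = max flow.
Augmenting path W1→J2 (+1); matched 1.
Augmenting path W2→J1 (+1); matched 2.
Augmenting path W3→J1→W2→J3 (+1); matched 3.
No augmenting path remains; maximum matching = 3.
König certificate: {J1, J2, J3} is a vertex cover of size 3 (every listed pair touches it), so no matching can be larger.

3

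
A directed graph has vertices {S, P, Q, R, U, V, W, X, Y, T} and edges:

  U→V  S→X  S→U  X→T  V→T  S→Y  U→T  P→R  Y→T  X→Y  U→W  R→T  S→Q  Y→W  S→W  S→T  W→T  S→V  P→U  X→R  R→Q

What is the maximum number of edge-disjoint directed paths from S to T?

Assign every edge capacity 1; by Menger, the answer equals the max flow.
Path S→T (+1); total 1.
Path S→U→T (+1); total 2.
Path S→V→T (+1); total 3.
Path S→W→T (+1); total 4.
Path S→X→T (+1); total 5.
Path S→Y→T (+1); total 6.
No residual S→T path; max flow = 6.
Certifying cut of size 6: {S→T, S→U, S→V, S→W, S→X, S→Y}.

6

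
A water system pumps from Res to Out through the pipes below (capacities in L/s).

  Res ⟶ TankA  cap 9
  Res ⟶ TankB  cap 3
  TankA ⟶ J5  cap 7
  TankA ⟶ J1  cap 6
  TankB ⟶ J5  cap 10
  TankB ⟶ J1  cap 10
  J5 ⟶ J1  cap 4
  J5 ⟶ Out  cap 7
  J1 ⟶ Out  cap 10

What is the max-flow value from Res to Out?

Augment Res→TankA→J5→Out: bottleneck 7, flow now 7.
Augment Res→TankA→J1→Out: bottleneck 2, flow now 9.
Augment Res→TankB→J1→Out: bottleneck 3, flow now 12.
No augmenting path remains; maximum flow = 12.
In the residual graph, reachable from Res: {Res}.
Min-cut edges: Res→TankA (9), Res→TankB (3); capacity 9 + 3 = 12.
This cut is saturated, so no flow can exceed 12.

12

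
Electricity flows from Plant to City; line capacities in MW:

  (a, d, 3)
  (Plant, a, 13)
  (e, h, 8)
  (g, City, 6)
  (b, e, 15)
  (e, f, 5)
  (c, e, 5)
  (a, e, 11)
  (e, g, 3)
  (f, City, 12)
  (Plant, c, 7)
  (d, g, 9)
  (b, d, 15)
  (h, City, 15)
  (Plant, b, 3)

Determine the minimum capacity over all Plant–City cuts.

19

Augment Plant→a→d→g→City: bottleneck 3, flow now 3.
Augment Plant→a→e→f→City: bottleneck 5, flow now 8.
Augment Plant→a→e→g→City: bottleneck 3, flow now 11.
Augment Plant→a→e→h→City: bottleneck 2, flow now 13.
Augment Plant→b→e→h→City: bottleneck 3, flow now 16.
Augment Plant→c→e→h→City: bottleneck 3, flow now 19.
No augmenting path remains; maximum flow = 19.
By max-flow min-cut, the minimum cut capacity equals the max flow.
In the residual graph, reachable from Plant: {Plant, a, b, c, d, e, g}.
Min-cut edges: e→f (5), e→h (8), g→City (6); capacity 5 + 8 + 6 = 19.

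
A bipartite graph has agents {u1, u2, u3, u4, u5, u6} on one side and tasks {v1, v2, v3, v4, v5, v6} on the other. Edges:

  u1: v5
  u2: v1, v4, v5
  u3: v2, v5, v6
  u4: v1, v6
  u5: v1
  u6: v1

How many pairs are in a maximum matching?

5

Unit-capacity flow: source→left, listed edges, right→sink; max matching = max flow.
Augmenting path u1→v5 (+1); matched 1.
Augmenting path u2→v1 (+1); matched 2.
Augmenting path u3→v2 (+1); matched 3.
Augmenting path u4→v6 (+1); matched 4.
Augmenting path u5→v1→u2→v4 (+1); matched 5.
No augmenting path remains; maximum matching = 5.
König certificate: {u1, u2, u3, u4, v1} is a vertex cover of size 5 (every listed pair touches it), so no matching can be larger.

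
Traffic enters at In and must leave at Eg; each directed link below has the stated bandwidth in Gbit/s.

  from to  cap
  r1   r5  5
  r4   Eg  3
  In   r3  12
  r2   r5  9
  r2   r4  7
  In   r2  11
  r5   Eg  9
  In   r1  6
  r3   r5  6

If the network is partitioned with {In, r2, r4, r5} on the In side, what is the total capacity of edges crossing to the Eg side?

30

Edges leaving {In, r2, r4, r5}: In→r1 (6), In→r3 (12), r4→Eg (3), r5→Eg (9).
Cut capacity = 6 + 12 + 3 + 9 = 30.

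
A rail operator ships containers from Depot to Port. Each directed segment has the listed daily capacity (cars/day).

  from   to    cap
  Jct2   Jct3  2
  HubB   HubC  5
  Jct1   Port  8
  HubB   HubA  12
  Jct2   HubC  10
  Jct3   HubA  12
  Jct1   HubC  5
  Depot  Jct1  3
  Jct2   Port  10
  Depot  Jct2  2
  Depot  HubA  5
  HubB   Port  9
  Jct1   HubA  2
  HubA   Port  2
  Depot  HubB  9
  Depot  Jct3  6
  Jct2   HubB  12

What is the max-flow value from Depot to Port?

16

Augment Depot→Jct2→Port: bottleneck 2, flow now 2.
Augment Depot→Jct1→Port: bottleneck 3, flow now 5.
Augment Depot→HubB→Port: bottleneck 9, flow now 14.
Augment Depot→HubA→Port: bottleneck 2, flow now 16.
No augmenting path remains; maximum flow = 16.
In the residual graph, reachable from Depot: {Depot, Jct3, HubA}.
Min-cut edges: Depot→Jct2 (2), Depot→Jct1 (3), Depot→HubB (9), HubA→Port (2); capacity 2 + 3 + 9 + 2 = 16.
This cut is saturated, so no flow can exceed 16.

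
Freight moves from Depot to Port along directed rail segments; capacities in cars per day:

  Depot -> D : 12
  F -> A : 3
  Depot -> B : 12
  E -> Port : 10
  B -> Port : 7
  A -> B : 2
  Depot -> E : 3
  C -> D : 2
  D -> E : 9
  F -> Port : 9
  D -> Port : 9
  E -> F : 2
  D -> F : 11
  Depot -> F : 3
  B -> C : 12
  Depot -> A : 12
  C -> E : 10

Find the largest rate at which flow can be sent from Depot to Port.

32

Augment Depot→B→Port: bottleneck 7, flow now 7.
Augment Depot→D→Port: bottleneck 9, flow now 16.
Augment Depot→E→Port: bottleneck 3, flow now 19.
Augment Depot→F→Port: bottleneck 3, flow now 22.
Augment Depot→D→E→Port: bottleneck 3, flow now 25.
Augment Depot→B→C→E→Port: bottleneck 4, flow now 29.
Augment Depot→B→C→D→F→Port: bottleneck 1, flow now 30.
Augment Depot→A→B→C→D→F→Port: bottleneck 1, flow now 31.
Augment Depot→A→B→C→E→F→Port: bottleneck 1, flow now 32.
No augmenting path remains; maximum flow = 32.
In the residual graph, reachable from Depot: {Depot, A}.
Min-cut edges: Depot→B (12), Depot→D (12), Depot→E (3), Depot→F (3), A→B (2); capacity 12 + 12 + 3 + 3 + 2 = 32.
This cut is saturated, so no flow can exceed 32.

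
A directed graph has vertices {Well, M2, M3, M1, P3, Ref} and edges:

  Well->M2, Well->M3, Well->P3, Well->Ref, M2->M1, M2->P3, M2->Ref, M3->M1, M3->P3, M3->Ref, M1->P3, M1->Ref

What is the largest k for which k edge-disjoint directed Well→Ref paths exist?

Assign every edge capacity 1; by Menger, the answer equals the max flow.
Path Well→Ref (+1); total 1.
Path Well→M2→Ref (+1); total 2.
Path Well→M3→Ref (+1); total 3.
No residual Well→Ref path; max flow = 3.
Certifying cut of size 3: {Well→M2, Well→M3, Well→Ref}.

3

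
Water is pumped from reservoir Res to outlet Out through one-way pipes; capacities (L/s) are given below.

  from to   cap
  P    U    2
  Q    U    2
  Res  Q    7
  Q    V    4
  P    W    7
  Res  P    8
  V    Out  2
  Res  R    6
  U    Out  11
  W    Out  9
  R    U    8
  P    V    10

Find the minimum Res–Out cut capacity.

18

Augment Res→P→U→Out: bottleneck 2, flow now 2.
Augment Res→P→V→Out: bottleneck 2, flow now 4.
Augment Res→P→W→Out: bottleneck 4, flow now 8.
Augment Res→Q→U→Out: bottleneck 2, flow now 10.
Augment Res→R→U→Out: bottleneck 6, flow now 16.
Augment Res→Q→V→P→W→Out: bottleneck 2, flow now 18. (uses reverse residual edge)
No augmenting path remains; maximum flow = 18.
By max-flow min-cut, the minimum cut capacity equals the max flow.
In the residual graph, reachable from Res: {Res, Q, V}.
Min-cut edges: Res→P (8), Res→R (6), Q→U (2), V→Out (2); capacity 8 + 6 + 2 + 2 = 18.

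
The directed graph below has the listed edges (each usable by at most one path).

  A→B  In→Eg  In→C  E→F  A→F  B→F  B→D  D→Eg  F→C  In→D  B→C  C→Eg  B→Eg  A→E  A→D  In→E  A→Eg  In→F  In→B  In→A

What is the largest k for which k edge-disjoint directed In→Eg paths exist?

5

Assign every edge capacity 1; by Menger, the answer equals the max flow.
Path In→Eg (+1); total 1.
Path In→A→Eg (+1); total 2.
Path In→B→Eg (+1); total 3.
Path In→C→Eg (+1); total 4.
Path In→D→Eg (+1); total 5.
No residual In→Eg path; max flow = 5.
Certifying cut of size 5: {C→Eg, In→A, In→B, In→D, In→Eg}.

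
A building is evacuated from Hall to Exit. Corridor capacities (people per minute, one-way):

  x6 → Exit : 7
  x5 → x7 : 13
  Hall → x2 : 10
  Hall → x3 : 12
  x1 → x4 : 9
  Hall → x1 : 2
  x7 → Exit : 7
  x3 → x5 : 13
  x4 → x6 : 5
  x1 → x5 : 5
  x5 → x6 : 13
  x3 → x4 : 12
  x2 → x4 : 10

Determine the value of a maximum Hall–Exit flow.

14

Augment Hall→x1→x4→x6→Exit: bottleneck 2, flow now 2.
Augment Hall→x2→x4→x6→Exit: bottleneck 3, flow now 5.
Augment Hall→x3→x5→x6→Exit: bottleneck 2, flow now 7.
Augment Hall→x3→x5→x7→Exit: bottleneck 7, flow now 14.
No augmenting path remains; maximum flow = 14.
In the residual graph, reachable from Hall: {Hall, x1, x2, x3, x4, x5, x6, x7}.
Min-cut edges: x6→Exit (7), x7→Exit (7); capacity 7 + 7 = 14.
This cut is saturated, so no flow can exceed 14.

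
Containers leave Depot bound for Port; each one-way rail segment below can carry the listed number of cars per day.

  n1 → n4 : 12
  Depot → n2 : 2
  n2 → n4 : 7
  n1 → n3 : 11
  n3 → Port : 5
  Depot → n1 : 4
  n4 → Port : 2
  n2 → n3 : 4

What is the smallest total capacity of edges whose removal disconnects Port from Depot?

Augment Depot→n1→n3→Port: bottleneck 4, flow now 4.
Augment Depot→n2→n3→Port: bottleneck 1, flow now 5.
Augment Depot→n2→n4→Port: bottleneck 1, flow now 6.
No augmenting path remains; maximum flow = 6.
By max-flow min-cut, the minimum cut capacity equals the max flow.
In the residual graph, reachable from Depot: {Depot}.
Min-cut edges: Depot→n1 (4), Depot→n2 (2); capacity 4 + 2 = 6.

6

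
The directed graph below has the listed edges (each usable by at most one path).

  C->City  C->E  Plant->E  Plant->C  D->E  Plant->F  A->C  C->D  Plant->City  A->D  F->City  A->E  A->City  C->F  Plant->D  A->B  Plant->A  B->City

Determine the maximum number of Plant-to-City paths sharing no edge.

4

Assign every edge capacity 1; by Menger, the answer equals the max flow.
Path Plant→City (+1); total 1.
Path Plant→A→City (+1); total 2.
Path Plant→C→City (+1); total 3.
Path Plant→F→City (+1); total 4.
No residual Plant→City path; max flow = 4.
Certifying cut of size 4: {Plant→A, Plant→C, Plant→City, Plant→F}.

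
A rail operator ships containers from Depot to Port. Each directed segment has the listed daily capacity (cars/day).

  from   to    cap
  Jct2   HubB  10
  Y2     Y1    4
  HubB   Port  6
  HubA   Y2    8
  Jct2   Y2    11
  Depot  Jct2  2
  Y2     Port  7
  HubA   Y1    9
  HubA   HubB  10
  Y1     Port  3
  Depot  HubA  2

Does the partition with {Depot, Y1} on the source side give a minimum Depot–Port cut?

No — its capacity is 7, but the minimum cut has capacity 4.

Given cut capacity: 2 + 2 + 3 = 7.
Augment Depot→HubA→HubB→Port: bottleneck 2, flow now 2.
Augment Depot→Jct2→HubB→Port: bottleneck 2, flow now 4.
No augmenting path remains; maximum flow = 4.
In the residual graph, reachable from Depot: {Depot}.
Min-cut edges: Depot→HubA (2), Depot→Jct2 (2); capacity 2 + 2 = 4.
Cut capacity 7 exceeds the max flow 4, so it is not minimum.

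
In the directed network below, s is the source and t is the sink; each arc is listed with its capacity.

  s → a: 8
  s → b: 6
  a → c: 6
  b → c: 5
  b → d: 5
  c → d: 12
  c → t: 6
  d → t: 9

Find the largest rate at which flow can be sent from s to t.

12

Augment s→a→c→t: bottleneck 6, flow now 6.
Augment s→b→d→t: bottleneck 5, flow now 11.
Augment s→b→c→d→t: bottleneck 1, flow now 12.
No augmenting path remains; maximum flow = 12.
In the residual graph, reachable from s: {s, a}.
Min-cut edges: s→b (6), a→c (6); capacity 6 + 6 = 12.
This cut is saturated, so no flow can exceed 12.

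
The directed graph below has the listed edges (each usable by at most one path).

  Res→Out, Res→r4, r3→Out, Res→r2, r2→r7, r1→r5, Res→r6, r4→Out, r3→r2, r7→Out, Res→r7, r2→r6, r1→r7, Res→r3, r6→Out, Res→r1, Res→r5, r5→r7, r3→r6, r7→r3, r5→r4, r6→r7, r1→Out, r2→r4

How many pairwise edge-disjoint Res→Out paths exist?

6

Assign every edge capacity 1; by Menger, the answer equals the max flow.
Path Res→Out (+1); total 1.
Path Res→r1→Out (+1); total 2.
Path Res→r3→Out (+1); total 3.
Path Res→r4→Out (+1); total 4.
Path Res→r6→Out (+1); total 5.
Path Res→r7→Out (+1); total 6.
No residual Res→Out path; max flow = 6.
Certifying cut of size 6: {Res→Out, Res→r1, r3→Out, r4→Out, r6→Out, r7→Out}.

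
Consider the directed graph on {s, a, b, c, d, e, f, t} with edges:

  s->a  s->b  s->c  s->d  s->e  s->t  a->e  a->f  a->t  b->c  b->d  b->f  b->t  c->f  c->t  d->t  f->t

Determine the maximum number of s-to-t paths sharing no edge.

5

Assign every edge capacity 1; by Menger, the answer equals the max flow.
Path s→t (+1); total 1.
Path s→a→t (+1); total 2.
Path s→b→t (+1); total 3.
Path s→c→t (+1); total 4.
Path s→d→t (+1); total 5.
No residual s→t path; max flow = 5.
Certifying cut of size 5: {s→a, s→b, s→c, s→d, s→t}.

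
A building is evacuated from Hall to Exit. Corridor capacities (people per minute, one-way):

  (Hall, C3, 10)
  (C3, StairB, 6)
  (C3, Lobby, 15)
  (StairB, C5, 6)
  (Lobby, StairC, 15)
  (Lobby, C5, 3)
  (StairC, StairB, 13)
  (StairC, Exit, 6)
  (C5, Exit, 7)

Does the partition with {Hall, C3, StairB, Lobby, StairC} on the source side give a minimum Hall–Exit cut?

Given cut capacity: 6 + 3 + 6 = 15.
Augment Hall→C3→StairB→C5→Exit: bottleneck 6, flow now 6.
Augment Hall→C3→Lobby→StairC→Exit: bottleneck 4, flow now 10.
No augmenting path remains; maximum flow = 10.
In the residual graph, reachable from Hall: {Hall}.
Min-cut edges: Hall→C3 (10); capacity 10 = 10.
Cut capacity 15 exceeds the max flow 10, so it is not minimum.

No — its capacity is 15, but the minimum cut has capacity 10.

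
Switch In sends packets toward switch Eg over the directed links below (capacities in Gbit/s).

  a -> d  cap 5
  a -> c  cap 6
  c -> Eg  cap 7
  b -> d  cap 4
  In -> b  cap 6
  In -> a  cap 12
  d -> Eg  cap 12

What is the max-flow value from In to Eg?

15

Augment In→a→c→Eg: bottleneck 6, flow now 6.
Augment In→a→d→Eg: bottleneck 5, flow now 11.
Augment In→b→d→Eg: bottleneck 4, flow now 15.
No augmenting path remains; maximum flow = 15.
In the residual graph, reachable from In: {In, a, b}.
Min-cut edges: a→c (6), a→d (5), b→d (4); capacity 6 + 5 + 4 = 15.
This cut is saturated, so no flow can exceed 15.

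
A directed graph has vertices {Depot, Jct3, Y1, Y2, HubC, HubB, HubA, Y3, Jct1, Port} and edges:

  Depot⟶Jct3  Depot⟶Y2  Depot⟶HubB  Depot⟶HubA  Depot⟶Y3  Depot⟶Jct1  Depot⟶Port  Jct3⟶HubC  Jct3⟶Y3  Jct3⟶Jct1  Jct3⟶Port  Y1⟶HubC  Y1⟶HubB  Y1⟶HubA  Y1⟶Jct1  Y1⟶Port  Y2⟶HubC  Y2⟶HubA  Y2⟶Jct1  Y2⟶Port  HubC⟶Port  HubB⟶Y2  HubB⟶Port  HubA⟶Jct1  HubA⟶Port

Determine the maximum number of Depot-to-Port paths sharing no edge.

Assign every edge capacity 1; by Menger, the answer equals the max flow.
Path Depot→Port (+1); total 1.
Path Depot→Jct3→Port (+1); total 2.
Path Depot→Y2→Port (+1); total 3.
Path Depot→HubB→Port (+1); total 4.
Path Depot→HubA→Port (+1); total 5.
No residual Depot→Port path; max flow = 5.
Certifying cut of size 5: {Depot→HubA, Depot→HubB, Depot→Jct3, Depot→Port, Depot→Y2}.

5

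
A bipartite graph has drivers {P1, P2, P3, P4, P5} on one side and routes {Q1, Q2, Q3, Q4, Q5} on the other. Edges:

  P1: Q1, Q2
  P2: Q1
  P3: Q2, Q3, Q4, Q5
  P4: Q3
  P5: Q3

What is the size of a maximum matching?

Unit-capacity flow: source→left, listed edges, right→sink; max matching = max flow.
Augmenting path P1→Q1 (+1); matched 1.
Augmenting path P3→Q2 (+1); matched 2.
Augmenting path P4→Q3 (+1); matched 3.
Augmenting path P2→Q1→P1→Q2→P3→Q4 (+1); matched 4.
No augmenting path remains; maximum matching = 4.
König certificate: {P1, P2, P3, Q3} is a vertex cover of size 4 (every listed pair touches it), so no matching can be larger.

4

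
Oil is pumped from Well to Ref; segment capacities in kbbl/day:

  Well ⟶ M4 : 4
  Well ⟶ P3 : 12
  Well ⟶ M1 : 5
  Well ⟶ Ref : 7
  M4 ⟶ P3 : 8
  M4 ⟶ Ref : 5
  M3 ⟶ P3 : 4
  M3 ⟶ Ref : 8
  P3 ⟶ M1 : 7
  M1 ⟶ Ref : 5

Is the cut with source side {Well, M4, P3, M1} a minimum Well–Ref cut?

No — its capacity is 17, but the minimum cut has capacity 16.

Given cut capacity: 7 + 5 + 5 = 17.
Augment Well→Ref: bottleneck 7, flow now 7.
Augment Well→M4→Ref: bottleneck 4, flow now 11.
Augment Well→M1→Ref: bottleneck 5, flow now 16.
No augmenting path remains; maximum flow = 16.
In the residual graph, reachable from Well: {Well, P3, M1}.
Min-cut edges: Well→M4 (4), Well→Ref (7), M1→Ref (5); capacity 4 + 7 + 5 = 16.
Cut capacity 17 exceeds the max flow 16, so it is not minimum.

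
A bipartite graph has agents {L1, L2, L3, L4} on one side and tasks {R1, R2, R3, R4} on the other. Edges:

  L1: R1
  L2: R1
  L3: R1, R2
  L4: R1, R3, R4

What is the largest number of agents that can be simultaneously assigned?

3

Unit-capacity flow: source→left, listed edges, right→sink; max matching = max flow.
Augmenting path L1→R1 (+1); matched 1.
Augmenting path L3→R2 (+1); matched 2.
Augmenting path L4→R3 (+1); matched 3.
No augmenting path remains; maximum matching = 3.
König certificate: {L3, L4, R1} is a vertex cover of size 3 (every listed pair touches it), so no matching can be larger.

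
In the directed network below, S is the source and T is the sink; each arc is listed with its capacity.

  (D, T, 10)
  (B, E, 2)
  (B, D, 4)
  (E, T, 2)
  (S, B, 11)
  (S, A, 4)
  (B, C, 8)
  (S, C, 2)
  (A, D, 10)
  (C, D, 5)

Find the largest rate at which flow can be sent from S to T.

12

Augment S→A→D→T: bottleneck 4, flow now 4.
Augment S→B→D→T: bottleneck 4, flow now 8.
Augment S→B→E→T: bottleneck 2, flow now 10.
Augment S→C→D→T: bottleneck 2, flow now 12.
No augmenting path remains; maximum flow = 12.
In the residual graph, reachable from S: {S, A, B, C, D}.
Min-cut edges: B→E (2), D→T (10); capacity 2 + 10 = 12.
This cut is saturated, so no flow can exceed 12.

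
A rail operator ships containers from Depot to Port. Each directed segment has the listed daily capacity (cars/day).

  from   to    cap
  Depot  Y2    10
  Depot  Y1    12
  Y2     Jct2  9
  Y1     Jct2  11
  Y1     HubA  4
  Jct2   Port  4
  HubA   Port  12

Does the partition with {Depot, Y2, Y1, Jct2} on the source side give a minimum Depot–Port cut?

Yes — it is a minimum cut (capacity 8).

Given cut capacity: 4 + 4 = 8.
Augment Depot→Y2→Jct2→Port: bottleneck 4, flow now 4.
Augment Depot→Y1→HubA→Port: bottleneck 4, flow now 8.
No augmenting path remains; maximum flow = 8.
Cut capacity 8 equals the max flow, so it is a minimum cut.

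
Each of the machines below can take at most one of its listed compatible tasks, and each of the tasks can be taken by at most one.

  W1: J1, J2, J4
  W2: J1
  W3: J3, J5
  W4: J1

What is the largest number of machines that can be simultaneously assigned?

Unit-capacity flow: source→left, listed edges, right→sink; max matching = max flow.
Augmenting path W1→J1 (+1); matched 1.
Augmenting path W3→J3 (+1); matched 2.
Augmenting path W2→J1→W1→J2 (+1); matched 3.
No augmenting path remains; maximum matching = 3.
König certificate: {W1, W3, J1} is a vertex cover of size 3 (every listed pair touches it), so no matching can be larger.

3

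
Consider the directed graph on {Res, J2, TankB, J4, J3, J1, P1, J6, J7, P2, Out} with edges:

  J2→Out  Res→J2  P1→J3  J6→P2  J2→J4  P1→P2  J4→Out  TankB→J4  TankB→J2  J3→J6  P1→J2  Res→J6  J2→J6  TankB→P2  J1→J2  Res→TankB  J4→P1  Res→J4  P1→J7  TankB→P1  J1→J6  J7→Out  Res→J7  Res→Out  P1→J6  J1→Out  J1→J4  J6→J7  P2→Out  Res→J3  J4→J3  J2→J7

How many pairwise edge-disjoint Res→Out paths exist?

5

Assign every edge capacity 1; by Menger, the answer equals the max flow.
Path Res→Out (+1); total 1.
Path Res→J2→Out (+1); total 2.
Path Res→J4→Out (+1); total 3.
Path Res→J7→Out (+1); total 4.
Path Res→TankB→P2→Out (+1); total 5.
No residual Res→Out path; max flow = 5.
Certifying cut of size 5: {J2→Out, J4→Out, J7→Out, P2→Out, Res→Out}.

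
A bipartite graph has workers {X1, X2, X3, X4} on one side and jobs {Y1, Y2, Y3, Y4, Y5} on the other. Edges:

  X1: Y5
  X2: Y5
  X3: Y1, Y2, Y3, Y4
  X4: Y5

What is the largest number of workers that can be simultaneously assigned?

Unit-capacity flow: source→left, listed edges, right→sink; max matching = max flow.
Augmenting path X1→Y5 (+1); matched 1.
Augmenting path X3→Y1 (+1); matched 2.
No augmenting path remains; maximum matching = 2.
König certificate: {X3, Y5} is a vertex cover of size 2 (every listed pair touches it), so no matching can be larger.

2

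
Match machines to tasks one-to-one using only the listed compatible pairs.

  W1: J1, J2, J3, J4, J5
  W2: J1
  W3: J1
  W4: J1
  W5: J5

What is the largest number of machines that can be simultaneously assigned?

3

Unit-capacity flow: source→left, listed edges, right→sink; max matching = max flow.
Augmenting path W1→J1 (+1); matched 1.
Augmenting path W5→J5 (+1); matched 2.
Augmenting path W2→J1→W1→J2 (+1); matched 3.
No augmenting path remains; maximum matching = 3.
König certificate: {W1, W5, J1} is a vertex cover of size 3 (every listed pair touches it), so no matching can be larger.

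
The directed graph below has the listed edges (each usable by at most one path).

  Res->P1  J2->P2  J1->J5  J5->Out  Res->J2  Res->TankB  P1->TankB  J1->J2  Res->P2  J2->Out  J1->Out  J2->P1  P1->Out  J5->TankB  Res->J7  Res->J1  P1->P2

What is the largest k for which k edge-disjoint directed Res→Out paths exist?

3

Assign every edge capacity 1; by Menger, the answer equals the max flow.
Path Res→J1→Out (+1); total 1.
Path Res→J2→Out (+1); total 2.
Path Res→P1→Out (+1); total 3.
No residual Res→Out path; max flow = 3.
Certifying cut of size 3: {Res→J1, Res→J2, Res→P1}.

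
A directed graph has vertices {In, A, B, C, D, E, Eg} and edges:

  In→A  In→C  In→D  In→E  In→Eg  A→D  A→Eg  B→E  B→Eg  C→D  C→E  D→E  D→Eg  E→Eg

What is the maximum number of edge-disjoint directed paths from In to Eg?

4

Assign every edge capacity 1; by Menger, the answer equals the max flow.
Path In→Eg (+1); total 1.
Path In→A→Eg (+1); total 2.
Path In→D→Eg (+1); total 3.
Path In→E→Eg (+1); total 4.
No residual In→Eg path; max flow = 4.
Certifying cut of size 4: {D→Eg, E→Eg, In→A, In→Eg}.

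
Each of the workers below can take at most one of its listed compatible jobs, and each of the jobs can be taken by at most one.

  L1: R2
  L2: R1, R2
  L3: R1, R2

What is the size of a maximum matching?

2

Unit-capacity flow: source→left, listed edges, right→sink; max matching = max flow.
Augmenting path L1→R2 (+1); matched 1.
Augmenting path L2→R1 (+1); matched 2.
No augmenting path remains; maximum matching = 2.
König certificate: {R1, R2} is a vertex cover of size 2 (every listed pair touches it), so no matching can be larger.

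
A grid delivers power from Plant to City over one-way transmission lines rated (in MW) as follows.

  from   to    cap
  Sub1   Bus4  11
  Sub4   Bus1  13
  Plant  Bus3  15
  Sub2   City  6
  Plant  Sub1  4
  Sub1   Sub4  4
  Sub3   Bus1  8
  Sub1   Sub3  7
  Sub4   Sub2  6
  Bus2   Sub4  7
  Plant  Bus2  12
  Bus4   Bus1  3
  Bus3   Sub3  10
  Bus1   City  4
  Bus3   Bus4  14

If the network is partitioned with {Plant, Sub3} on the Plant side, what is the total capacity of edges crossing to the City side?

39

Edges leaving {Plant, Sub3}: Plant→Bus3 (15), Plant→Sub1 (4), Plant→Bus2 (12), Sub3→Bus1 (8).
Cut capacity = 15 + 4 + 12 + 8 = 39.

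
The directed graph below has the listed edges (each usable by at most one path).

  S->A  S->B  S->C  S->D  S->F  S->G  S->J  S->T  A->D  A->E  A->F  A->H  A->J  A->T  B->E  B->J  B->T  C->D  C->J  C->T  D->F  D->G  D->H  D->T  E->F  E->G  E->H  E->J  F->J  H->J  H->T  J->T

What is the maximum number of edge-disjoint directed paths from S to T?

Assign every edge capacity 1; by Menger, the answer equals the max flow.
Path S→T (+1); total 1.
Path S→A→T (+1); total 2.
Path S→B→T (+1); total 3.
Path S→C→T (+1); total 4.
Path S→D→T (+1); total 5.
Path S→J→T (+1); total 6.
No residual S→T path; max flow = 6.
Certifying cut of size 6: {J→T, S→A, S→B, S→C, S→D, S→T}.

6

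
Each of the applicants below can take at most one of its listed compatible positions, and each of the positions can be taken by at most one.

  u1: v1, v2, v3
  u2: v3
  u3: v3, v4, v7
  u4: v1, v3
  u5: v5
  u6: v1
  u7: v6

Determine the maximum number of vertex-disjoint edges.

Unit-capacity flow: source→left, listed edges, right→sink; max matching = max flow.
Augmenting path u1→v1 (+1); matched 1.
Augmenting path u2→v3 (+1); matched 2.
Augmenting path u3→v4 (+1); matched 3.
Augmenting path u5→v5 (+1); matched 4.
Augmenting path u7→v6 (+1); matched 5.
Augmenting path u4→v1→u1→v2 (+1); matched 6.
No augmenting path remains; maximum matching = 6.
König certificate: {u1, u3, u5, u7, v1, v3} is a vertex cover of size 6 (every listed pair touches it), so no matching can be larger.

6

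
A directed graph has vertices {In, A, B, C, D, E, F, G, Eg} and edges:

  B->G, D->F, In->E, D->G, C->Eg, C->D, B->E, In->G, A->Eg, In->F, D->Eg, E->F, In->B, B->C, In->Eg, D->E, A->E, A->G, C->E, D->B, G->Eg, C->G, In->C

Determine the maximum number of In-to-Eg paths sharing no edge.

Assign every edge capacity 1; by Menger, the answer equals the max flow.
Path In→Eg (+1); total 1.
Path In→C→Eg (+1); total 2.
Path In→G→Eg (+1); total 3.
Path In→B→C→D→Eg (+1); total 4.
No residual In→Eg path; max flow = 4.
Certifying cut of size 4: {In→B, In→C, In→Eg, In→G}.

4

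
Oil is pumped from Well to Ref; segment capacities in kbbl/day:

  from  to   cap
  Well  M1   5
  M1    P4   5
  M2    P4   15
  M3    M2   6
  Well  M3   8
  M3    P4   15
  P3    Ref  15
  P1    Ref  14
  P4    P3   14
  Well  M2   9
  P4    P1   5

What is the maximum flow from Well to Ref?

Augment Well→M3→P4→P1→Ref: bottleneck 5, flow now 5.
Augment Well→M3→P4→P3→Ref: bottleneck 3, flow now 8.
Augment Well→M2→P4→P3→Ref: bottleneck 9, flow now 17.
Augment Well→M1→P4→P3→Ref: bottleneck 2, flow now 19.
No augmenting path remains; maximum flow = 19.
In the residual graph, reachable from Well: {Well, M3, M2, M1, P4}.
Min-cut edges: P4→P1 (5), P4→P3 (14); capacity 5 + 14 = 19.
This cut is saturated, so no flow can exceed 19.

19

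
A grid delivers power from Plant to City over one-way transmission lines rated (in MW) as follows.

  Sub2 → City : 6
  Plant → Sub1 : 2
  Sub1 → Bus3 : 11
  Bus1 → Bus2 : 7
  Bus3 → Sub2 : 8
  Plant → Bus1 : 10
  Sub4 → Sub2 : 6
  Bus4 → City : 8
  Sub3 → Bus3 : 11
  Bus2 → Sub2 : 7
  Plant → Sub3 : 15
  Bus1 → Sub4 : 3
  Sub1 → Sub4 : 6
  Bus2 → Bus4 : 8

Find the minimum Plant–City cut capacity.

13

Augment Plant→Sub1→Bus3→Sub2→City: bottleneck 2, flow now 2.
Augment Plant→Bus1→Bus2→Sub2→City: bottleneck 4, flow now 6.
Augment Plant→Bus1→Bus2→Bus4→City: bottleneck 3, flow now 9.
Augment Plant→Bus1→Sub4→Sub2→Bus2→Bus4→City: bottleneck 3, flow now 12. (uses reverse residual edge)
Augment Plant→Sub3→Bus3→Sub2→Bus2→Bus4→City: bottleneck 1, flow now 13. (uses reverse residual edge)
No augmenting path remains; maximum flow = 13.
By max-flow min-cut, the minimum cut capacity equals the max flow.
In the residual graph, reachable from Plant: {Plant, Sub1, Bus1, Sub3, Bus3, Sub4, Sub2}.
Min-cut edges: Bus1→Bus2 (7), Sub2→City (6); capacity 7 + 6 = 13.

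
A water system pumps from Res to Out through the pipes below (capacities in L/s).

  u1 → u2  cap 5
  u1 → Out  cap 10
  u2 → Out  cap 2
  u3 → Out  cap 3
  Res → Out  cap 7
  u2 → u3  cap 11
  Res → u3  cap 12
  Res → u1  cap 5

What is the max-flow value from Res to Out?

Augment Res→Out: bottleneck 7, flow now 7.
Augment Res→u1→Out: bottleneck 5, flow now 12.
Augment Res→u3→Out: bottleneck 3, flow now 15.
No augmenting path remains; maximum flow = 15.
In the residual graph, reachable from Res: {Res, u3}.
Min-cut edges: Res→u1 (5), Res→Out (7), u3→Out (3); capacity 5 + 7 + 3 = 15.
This cut is saturated, so no flow can exceed 15.

15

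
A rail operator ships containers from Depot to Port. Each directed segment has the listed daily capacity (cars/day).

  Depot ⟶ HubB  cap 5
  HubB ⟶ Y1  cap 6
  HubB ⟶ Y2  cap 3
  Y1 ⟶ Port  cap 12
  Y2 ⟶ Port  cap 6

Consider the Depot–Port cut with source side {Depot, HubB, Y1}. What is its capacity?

Edges leaving {Depot, HubB, Y1}: HubB→Y2 (3), Y1→Port (12).
Cut capacity = 3 + 12 = 15.

15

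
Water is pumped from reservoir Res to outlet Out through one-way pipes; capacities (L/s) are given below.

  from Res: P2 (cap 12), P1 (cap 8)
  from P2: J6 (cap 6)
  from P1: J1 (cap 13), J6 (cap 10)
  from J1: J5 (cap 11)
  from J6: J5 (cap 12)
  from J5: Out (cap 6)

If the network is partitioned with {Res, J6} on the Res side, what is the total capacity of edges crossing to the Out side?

Edges leaving {Res, J6}: Res→P2 (12), Res→P1 (8), J6→J5 (12).
Cut capacity = 12 + 8 + 12 = 32.

32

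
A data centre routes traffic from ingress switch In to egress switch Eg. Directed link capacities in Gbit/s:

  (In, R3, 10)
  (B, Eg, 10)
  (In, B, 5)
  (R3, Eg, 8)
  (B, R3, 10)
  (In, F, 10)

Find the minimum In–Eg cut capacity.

Augment In→B→Eg: bottleneck 5, flow now 5.
Augment In→R3→Eg: bottleneck 8, flow now 13.
No augmenting path remains; maximum flow = 13.
By max-flow min-cut, the minimum cut capacity equals the max flow.
In the residual graph, reachable from In: {In, F, R3}.
Min-cut edges: In→B (5), R3→Eg (8); capacity 5 + 8 = 13.

13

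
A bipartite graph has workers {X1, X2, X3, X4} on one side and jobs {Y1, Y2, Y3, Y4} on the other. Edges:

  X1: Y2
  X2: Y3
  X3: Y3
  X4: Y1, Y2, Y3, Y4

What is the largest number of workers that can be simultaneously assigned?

3

Unit-capacity flow: source→left, listed edges, right→sink; max matching = max flow.
Augmenting path X1→Y2 (+1); matched 1.
Augmenting path X2→Y3 (+1); matched 2.
Augmenting path X4→Y1 (+1); matched 3.
No augmenting path remains; maximum matching = 3.
König certificate: {X1, X4, Y3} is a vertex cover of size 3 (every listed pair touches it), so no matching can be larger.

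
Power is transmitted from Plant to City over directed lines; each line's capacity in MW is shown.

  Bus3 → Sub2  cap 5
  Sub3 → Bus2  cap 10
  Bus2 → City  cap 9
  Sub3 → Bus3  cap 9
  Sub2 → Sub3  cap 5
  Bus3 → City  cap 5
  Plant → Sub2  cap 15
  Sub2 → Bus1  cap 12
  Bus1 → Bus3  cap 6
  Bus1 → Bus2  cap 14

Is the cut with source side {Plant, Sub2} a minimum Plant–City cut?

No — its capacity is 17, but the minimum cut has capacity 14.

Given cut capacity: 5 + 12 = 17.
Augment Plant→Sub2→Sub3→Bus3→City: bottleneck 5, flow now 5.
Augment Plant→Sub2→Bus1→Bus2→City: bottleneck 9, flow now 14.
No augmenting path remains; maximum flow = 14.
In the residual graph, reachable from Plant: {Plant, Sub2, Sub3, Bus1, Bus3, Bus2}.
Min-cut edges: Bus3→City (5), Bus2→City (9); capacity 5 + 9 = 14.
Cut capacity 17 exceeds the max flow 14, so it is not minimum.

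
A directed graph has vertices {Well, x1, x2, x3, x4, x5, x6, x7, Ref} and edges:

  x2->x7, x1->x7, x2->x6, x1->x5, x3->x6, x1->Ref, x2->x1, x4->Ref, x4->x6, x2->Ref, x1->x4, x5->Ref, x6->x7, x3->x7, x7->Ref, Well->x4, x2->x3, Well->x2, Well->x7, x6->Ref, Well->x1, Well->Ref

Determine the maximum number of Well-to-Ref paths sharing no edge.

Assign every edge capacity 1; by Menger, the answer equals the max flow.
Path Well→Ref (+1); total 1.
Path Well→x1→Ref (+1); total 2.
Path Well→x2→Ref (+1); total 3.
Path Well→x4→Ref (+1); total 4.
Path Well→x7→Ref (+1); total 5.
No residual Well→Ref path; max flow = 5.
Certifying cut of size 5: {Well→Ref, Well→x1, Well→x2, Well→x4, Well→x7}.

5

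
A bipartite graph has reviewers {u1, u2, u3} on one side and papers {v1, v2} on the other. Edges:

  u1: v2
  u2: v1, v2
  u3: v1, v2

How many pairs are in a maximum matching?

Unit-capacity flow: source→left, listed edges, right→sink; max matching = max flow.
Augmenting path u1→v2 (+1); matched 1.
Augmenting path u2→v1 (+1); matched 2.
No augmenting path remains; maximum matching = 2.
König certificate: {v1, v2} is a vertex cover of size 2 (every listed pair touches it), so no matching can be larger.

2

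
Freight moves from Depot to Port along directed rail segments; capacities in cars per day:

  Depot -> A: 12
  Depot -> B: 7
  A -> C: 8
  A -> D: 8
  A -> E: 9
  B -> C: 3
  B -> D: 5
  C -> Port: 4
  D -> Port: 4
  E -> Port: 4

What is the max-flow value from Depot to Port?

Augment Depot→A→C→Port: bottleneck 4, flow now 4.
Augment Depot→A→D→Port: bottleneck 4, flow now 8.
Augment Depot→A→E→Port: bottleneck 4, flow now 12.
No augmenting path remains; maximum flow = 12.
In the residual graph, reachable from Depot: {Depot, A, B, C, D, E}.
Min-cut edges: C→Port (4), D→Port (4), E→Port (4); capacity 4 + 4 + 4 = 12.
This cut is saturated, so no flow can exceed 12.

12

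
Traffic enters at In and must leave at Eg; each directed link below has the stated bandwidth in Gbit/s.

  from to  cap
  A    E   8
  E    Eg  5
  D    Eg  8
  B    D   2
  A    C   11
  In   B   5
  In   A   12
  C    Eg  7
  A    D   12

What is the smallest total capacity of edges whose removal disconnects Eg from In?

14

Augment In→A→C→Eg: bottleneck 7, flow now 7.
Augment In→A→D→Eg: bottleneck 5, flow now 12.
Augment In→B→D→Eg: bottleneck 2, flow now 14.
No augmenting path remains; maximum flow = 14.
By max-flow min-cut, the minimum cut capacity equals the max flow.
In the residual graph, reachable from In: {In, B}.
Min-cut edges: In→A (12), B→D (2); capacity 12 + 2 = 14.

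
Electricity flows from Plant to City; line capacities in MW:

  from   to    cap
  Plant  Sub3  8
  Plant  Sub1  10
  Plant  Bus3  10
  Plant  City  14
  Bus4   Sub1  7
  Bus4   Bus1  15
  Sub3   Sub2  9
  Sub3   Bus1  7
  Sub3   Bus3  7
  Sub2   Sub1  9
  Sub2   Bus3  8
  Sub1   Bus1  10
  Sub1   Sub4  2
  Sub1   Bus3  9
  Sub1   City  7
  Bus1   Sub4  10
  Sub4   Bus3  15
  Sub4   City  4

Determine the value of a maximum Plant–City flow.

Augment Plant→City: bottleneck 14, flow now 14.
Augment Plant→Sub1→City: bottleneck 7, flow now 21.
Augment Plant→Sub1→Sub4→City: bottleneck 2, flow now 23.
Augment Plant→Sub3→Bus1→Sub4→City: bottleneck 2, flow now 25.
No augmenting path remains; maximum flow = 25.
In the residual graph, reachable from Plant: {Plant, Sub3, Sub2, Sub1, Bus1, Sub4, Bus3}.
Min-cut edges: Plant→City (14), Sub1→City (7), Sub4→City (4); capacity 14 + 7 + 4 = 25.
This cut is saturated, so no flow can exceed 25.

25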